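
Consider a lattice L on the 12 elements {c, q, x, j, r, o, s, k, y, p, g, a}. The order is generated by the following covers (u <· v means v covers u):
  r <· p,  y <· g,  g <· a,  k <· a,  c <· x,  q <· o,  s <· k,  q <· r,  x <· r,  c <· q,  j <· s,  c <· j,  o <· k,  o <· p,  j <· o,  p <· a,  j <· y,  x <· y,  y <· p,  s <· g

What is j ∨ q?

Common upper bounds of {j, q}: a, k, o, p.
The least among these is o.

o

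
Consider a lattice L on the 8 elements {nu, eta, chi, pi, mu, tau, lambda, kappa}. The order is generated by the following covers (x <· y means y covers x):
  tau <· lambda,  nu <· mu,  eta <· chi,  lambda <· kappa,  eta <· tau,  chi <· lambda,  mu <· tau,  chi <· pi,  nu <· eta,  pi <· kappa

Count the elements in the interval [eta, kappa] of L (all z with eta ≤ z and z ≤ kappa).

6

The interval [eta, kappa] = {chi, eta, kappa, lambda, pi, tau}, which has 6 elements.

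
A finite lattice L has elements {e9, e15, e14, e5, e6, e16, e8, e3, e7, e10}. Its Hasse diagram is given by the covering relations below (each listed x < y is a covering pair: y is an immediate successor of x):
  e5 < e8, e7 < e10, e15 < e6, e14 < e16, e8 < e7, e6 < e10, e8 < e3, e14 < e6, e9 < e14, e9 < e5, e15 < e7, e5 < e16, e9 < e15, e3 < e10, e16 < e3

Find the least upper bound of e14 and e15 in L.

Common upper bounds of {e14, e15}: e10, e6.
The least among these is e6.

e6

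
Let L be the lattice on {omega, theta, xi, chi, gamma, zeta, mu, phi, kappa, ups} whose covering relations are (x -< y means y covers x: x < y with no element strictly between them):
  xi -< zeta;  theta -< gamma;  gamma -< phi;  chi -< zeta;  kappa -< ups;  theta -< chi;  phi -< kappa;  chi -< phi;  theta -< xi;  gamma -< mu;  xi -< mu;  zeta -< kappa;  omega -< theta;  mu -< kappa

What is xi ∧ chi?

theta

Common lower bounds of {xi, chi}: omega, theta.
The greatest among these is theta.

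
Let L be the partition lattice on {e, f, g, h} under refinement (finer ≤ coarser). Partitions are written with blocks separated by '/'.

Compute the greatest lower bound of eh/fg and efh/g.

eh/f/g

Common lower bounds of {eh/fg, efh/g}: e/f/g/h, eh/f/g.
The greatest among these is eh/f/g.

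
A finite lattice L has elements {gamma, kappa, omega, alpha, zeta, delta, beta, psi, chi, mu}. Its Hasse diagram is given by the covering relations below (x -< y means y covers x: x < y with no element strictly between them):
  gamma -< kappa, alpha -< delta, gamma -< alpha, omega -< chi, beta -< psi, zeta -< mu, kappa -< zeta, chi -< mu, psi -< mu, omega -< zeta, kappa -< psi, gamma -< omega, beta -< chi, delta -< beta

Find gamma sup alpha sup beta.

Common upper bounds of {gamma, alpha, beta}: beta, chi, mu, psi.
The least among these is beta.

beta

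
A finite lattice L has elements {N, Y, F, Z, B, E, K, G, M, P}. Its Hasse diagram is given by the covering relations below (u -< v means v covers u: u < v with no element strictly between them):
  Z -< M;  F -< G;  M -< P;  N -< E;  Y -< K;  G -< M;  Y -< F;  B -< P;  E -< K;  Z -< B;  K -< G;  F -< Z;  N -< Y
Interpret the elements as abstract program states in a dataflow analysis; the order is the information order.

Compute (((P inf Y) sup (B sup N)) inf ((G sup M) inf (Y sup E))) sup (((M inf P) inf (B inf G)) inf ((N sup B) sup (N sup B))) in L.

F

P ∧ Y = Y
B ∨ N = B
Y ∨ B = B
G ∨ M = M
Y ∨ E = K
M ∧ K = K
B ∧ K = Y
M ∧ P = M
B ∧ G = F
M ∧ F = F
N ∨ B = B
N ∨ B = B
B ∨ B = B
F ∧ B = F
Y ∨ F = F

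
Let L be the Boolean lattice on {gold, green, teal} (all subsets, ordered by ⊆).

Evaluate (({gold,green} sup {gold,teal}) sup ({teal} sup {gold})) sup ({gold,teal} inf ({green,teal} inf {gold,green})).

{gold,green} ∨ {gold,teal} = {gold,green,teal}
{teal} ∨ {gold} = {gold,teal}
{gold,green,teal} ∨ {gold,teal} = {gold,green,teal}
{green,teal} ∧ {gold,green} = {green}
{gold,teal} ∧ {green} = ∅
{gold,green,teal} ∨ ∅ = {gold,green,teal}

{gold,green,teal}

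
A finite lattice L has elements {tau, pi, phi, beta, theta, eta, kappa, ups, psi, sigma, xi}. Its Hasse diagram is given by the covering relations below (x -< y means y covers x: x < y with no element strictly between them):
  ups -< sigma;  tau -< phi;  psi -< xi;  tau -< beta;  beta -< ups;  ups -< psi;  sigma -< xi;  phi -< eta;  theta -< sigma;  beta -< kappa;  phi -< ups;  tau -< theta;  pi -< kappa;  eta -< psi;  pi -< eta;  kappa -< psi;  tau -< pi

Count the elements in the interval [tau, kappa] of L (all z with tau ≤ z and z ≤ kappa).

The interval [tau, kappa] = {beta, kappa, pi, tau}, which has 4 elements.

4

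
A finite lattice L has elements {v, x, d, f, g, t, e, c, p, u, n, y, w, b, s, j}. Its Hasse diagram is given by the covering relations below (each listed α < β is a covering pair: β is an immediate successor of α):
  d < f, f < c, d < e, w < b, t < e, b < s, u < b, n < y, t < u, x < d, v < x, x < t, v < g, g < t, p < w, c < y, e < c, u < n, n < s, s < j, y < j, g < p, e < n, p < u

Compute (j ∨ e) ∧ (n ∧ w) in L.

p

j ∨ e = j
n ∧ w = p
j ∧ p = p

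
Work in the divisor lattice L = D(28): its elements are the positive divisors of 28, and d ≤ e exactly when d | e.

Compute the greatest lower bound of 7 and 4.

In the divisibility order, the meet is the greatest common divisor: gcd(7, 4) = 1.

1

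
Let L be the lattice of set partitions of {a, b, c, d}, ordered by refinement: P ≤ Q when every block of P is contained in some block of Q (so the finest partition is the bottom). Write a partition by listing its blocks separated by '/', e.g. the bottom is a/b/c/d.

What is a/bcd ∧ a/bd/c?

a/bd/c

The meet (common refinement) of a/bcd and a/bd/c intersects blocks pairwise, giving a/bd/c.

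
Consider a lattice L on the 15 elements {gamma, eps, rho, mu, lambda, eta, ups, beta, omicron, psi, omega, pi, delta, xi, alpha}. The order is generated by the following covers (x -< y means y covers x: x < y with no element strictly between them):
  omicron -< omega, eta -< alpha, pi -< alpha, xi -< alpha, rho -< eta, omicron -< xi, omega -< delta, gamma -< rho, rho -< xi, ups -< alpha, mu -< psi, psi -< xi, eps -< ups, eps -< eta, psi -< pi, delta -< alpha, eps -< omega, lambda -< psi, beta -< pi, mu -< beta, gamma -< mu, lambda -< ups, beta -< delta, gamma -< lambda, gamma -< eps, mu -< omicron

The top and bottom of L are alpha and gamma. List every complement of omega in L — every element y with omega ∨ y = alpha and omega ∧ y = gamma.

lambda, rho

Need y with omega ∨ y = alpha and omega ∧ y = gamma.
Checking each element gives: lambda, rho.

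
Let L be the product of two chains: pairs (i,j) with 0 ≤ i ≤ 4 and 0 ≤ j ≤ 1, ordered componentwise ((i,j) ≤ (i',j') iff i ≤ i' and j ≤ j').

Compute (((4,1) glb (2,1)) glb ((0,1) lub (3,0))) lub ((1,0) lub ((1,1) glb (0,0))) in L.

(4,1) ∧ (2,1) = (2,1)
(0,1) ∨ (3,0) = (3,1)
(2,1) ∧ (3,1) = (2,1)
(1,1) ∧ (0,0) = (0,0)
(1,0) ∨ (0,0) = (1,0)
(2,1) ∨ (1,0) = (2,1)

(2,1)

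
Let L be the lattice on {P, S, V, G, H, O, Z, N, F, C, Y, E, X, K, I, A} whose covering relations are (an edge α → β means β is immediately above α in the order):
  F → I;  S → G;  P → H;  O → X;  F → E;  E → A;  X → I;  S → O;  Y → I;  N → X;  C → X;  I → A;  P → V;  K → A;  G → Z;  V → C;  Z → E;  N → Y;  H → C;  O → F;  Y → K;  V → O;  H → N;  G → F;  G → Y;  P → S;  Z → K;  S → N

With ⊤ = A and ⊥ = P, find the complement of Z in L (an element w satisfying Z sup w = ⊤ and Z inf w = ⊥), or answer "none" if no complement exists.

C

Need w with Z ∨ w = A and Z ∧ w = P.
Checking each element gives: C.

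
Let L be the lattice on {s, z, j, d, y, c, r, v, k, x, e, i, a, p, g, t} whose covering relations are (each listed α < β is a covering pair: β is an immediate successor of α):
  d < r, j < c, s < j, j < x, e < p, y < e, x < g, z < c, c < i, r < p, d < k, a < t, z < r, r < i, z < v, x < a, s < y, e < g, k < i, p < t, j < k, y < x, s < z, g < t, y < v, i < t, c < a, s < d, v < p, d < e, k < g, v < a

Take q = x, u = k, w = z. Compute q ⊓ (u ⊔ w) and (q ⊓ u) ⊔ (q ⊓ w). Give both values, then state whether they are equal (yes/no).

j; j; yes

u ⊔ w = i, so q ⊓ (u ⊔ w) = x ⊓ i = j.
q ⊓ u = j and q ⊓ w = s, so (q ⊓ u) ⊔ (q ⊓ w) = j ⊔ s = j.
Equal: yes.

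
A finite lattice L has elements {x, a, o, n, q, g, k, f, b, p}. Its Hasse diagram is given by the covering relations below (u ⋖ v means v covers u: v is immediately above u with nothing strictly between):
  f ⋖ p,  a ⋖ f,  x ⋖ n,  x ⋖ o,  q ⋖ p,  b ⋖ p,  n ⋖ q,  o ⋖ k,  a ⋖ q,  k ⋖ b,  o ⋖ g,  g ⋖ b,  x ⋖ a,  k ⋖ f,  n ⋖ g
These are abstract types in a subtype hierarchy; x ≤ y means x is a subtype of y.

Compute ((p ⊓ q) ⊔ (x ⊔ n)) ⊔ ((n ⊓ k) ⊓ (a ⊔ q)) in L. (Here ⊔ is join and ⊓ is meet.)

p ∧ q = q
x ∨ n = n
q ∨ n = q
n ∧ k = x
a ∨ q = q
x ∧ q = x
q ∨ x = q

q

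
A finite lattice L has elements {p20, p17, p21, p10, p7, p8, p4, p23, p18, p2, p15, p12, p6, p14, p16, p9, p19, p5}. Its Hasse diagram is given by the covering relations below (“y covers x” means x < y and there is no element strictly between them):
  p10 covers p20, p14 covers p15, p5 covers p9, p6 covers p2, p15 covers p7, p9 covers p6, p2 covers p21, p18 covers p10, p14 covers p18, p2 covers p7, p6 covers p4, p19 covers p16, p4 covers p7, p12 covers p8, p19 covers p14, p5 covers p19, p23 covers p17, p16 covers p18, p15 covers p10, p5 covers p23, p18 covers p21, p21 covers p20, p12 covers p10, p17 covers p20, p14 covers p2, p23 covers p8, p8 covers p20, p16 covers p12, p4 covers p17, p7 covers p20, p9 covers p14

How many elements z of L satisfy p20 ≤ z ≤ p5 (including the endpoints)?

18

The interval [p20, p5] = {p10, p12, p14, p15, p16, p17, p18, p19, p2, p20, p21, p23, p4, p5, p6, p7, p8, p9}, which has 18 elements.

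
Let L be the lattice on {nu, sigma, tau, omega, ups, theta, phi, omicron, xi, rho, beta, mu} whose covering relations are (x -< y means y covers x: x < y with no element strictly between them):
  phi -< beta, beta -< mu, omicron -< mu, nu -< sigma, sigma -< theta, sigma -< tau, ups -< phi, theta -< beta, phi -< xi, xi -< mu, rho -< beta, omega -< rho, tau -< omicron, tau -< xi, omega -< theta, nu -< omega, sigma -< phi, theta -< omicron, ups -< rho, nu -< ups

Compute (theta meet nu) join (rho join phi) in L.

beta

theta ∧ nu = nu
rho ∨ phi = beta
nu ∨ beta = beta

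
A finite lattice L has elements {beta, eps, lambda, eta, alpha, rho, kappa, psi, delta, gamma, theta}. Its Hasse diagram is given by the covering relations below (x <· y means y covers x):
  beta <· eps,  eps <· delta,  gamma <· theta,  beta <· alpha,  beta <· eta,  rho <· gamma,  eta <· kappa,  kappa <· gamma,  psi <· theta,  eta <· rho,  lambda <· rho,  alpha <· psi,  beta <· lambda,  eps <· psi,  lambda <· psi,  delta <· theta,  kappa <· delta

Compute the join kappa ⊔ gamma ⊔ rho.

Common upper bounds of {kappa, gamma, rho}: gamma, theta.
The least among these is gamma.

gamma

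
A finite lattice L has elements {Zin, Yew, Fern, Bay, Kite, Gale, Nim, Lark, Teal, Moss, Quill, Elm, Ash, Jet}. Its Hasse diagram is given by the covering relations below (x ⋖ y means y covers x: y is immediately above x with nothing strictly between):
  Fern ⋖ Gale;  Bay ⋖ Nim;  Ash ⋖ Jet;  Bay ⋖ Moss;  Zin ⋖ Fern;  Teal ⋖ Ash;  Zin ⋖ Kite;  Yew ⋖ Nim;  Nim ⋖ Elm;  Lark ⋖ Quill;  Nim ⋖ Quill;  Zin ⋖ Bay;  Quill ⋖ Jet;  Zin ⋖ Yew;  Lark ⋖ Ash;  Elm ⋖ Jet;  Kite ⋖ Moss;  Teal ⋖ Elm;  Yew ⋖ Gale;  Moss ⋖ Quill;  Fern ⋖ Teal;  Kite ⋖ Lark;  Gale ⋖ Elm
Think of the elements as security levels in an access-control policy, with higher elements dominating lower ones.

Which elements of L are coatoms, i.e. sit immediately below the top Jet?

Ash, Elm, Quill

The coatoms are exactly the elements covered by Jet: Ash, Elm, Quill.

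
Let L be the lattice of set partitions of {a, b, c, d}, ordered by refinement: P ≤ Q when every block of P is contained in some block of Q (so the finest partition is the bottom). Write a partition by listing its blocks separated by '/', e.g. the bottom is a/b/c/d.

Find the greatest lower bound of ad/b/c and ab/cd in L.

The meet (common refinement) of ad/b/c and ab/cd intersects blocks pairwise, giving a/b/c/d.

a/b/c/d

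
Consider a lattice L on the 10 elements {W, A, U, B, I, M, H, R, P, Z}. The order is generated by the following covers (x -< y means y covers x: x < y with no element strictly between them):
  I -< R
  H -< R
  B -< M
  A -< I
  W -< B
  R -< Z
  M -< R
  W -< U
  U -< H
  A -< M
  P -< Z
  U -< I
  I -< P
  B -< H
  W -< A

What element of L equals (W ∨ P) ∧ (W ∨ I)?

I

W ∨ P = P
W ∨ I = I
P ∧ I = I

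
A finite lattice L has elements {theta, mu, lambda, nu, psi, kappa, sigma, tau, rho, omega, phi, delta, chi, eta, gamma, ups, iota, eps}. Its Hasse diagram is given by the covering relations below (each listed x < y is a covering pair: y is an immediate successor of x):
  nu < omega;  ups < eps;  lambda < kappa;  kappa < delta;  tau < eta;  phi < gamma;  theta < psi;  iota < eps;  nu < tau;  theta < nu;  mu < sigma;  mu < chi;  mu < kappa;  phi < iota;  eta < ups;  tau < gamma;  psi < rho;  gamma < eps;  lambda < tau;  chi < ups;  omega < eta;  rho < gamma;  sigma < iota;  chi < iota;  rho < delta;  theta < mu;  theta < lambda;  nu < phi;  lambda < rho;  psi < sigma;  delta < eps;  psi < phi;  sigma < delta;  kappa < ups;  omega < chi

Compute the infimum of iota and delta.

Common lower bounds of {iota, delta}: mu, psi, sigma, theta.
The greatest among these is sigma.

sigma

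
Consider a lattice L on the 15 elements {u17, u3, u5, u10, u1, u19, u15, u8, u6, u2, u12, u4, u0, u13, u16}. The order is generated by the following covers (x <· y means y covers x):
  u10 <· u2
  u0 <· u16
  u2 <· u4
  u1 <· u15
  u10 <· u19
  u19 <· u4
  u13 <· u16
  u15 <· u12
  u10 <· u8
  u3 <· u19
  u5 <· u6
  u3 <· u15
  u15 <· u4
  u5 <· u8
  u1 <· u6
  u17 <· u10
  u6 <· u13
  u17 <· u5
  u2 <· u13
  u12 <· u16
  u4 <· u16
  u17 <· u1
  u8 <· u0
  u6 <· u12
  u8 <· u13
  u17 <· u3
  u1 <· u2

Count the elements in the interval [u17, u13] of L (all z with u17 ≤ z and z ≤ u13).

The interval [u17, u13] = {u1, u10, u13, u17, u2, u5, u6, u8}, which has 8 elements.

8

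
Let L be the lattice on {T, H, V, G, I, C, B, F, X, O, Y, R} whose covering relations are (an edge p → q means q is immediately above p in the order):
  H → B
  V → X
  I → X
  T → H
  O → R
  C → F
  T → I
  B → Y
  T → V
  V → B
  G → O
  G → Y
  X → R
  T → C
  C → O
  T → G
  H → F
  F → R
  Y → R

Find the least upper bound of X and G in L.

R

Common upper bounds of {X, G}: R.
The least among these is R.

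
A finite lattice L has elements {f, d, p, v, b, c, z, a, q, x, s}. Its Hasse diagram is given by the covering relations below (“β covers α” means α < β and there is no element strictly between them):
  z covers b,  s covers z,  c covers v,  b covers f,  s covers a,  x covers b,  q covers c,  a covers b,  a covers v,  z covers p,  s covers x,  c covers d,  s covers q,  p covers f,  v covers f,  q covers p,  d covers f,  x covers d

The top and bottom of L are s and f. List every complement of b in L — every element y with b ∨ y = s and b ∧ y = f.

Need y with b ∨ y = s and b ∧ y = f.
Checking each element gives: c, q.

c, q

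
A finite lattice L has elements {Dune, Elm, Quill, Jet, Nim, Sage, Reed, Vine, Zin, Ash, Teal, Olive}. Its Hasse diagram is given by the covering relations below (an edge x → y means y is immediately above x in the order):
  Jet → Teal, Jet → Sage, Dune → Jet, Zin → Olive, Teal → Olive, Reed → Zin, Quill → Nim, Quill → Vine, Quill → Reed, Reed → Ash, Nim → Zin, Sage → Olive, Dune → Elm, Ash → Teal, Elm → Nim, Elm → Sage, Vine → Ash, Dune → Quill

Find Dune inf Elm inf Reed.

Common lower bounds of {Dune, Elm, Reed}: Dune.
The greatest among these is Dune.

Dune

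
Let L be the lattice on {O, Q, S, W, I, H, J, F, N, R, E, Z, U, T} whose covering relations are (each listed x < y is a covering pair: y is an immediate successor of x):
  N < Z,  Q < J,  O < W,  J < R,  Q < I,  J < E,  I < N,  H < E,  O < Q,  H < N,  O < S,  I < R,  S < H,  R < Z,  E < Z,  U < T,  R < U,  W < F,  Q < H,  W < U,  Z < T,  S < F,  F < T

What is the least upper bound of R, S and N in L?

Common upper bounds of {R, S, N}: T, Z.
The least among these is Z.

Z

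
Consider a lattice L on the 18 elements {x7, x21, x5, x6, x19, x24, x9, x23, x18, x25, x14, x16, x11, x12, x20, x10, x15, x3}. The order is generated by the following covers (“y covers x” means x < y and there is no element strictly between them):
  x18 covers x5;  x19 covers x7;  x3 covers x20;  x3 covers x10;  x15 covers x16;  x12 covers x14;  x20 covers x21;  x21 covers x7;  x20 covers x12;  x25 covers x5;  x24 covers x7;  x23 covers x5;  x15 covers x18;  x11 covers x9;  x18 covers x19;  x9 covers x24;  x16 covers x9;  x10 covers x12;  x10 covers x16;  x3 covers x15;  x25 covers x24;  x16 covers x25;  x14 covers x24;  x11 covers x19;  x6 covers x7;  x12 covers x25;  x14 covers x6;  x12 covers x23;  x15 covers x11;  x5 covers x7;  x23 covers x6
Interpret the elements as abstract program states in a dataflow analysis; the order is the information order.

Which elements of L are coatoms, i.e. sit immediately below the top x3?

x10, x15, x20

The coatoms are exactly the elements covered by x3: x10, x15, x20.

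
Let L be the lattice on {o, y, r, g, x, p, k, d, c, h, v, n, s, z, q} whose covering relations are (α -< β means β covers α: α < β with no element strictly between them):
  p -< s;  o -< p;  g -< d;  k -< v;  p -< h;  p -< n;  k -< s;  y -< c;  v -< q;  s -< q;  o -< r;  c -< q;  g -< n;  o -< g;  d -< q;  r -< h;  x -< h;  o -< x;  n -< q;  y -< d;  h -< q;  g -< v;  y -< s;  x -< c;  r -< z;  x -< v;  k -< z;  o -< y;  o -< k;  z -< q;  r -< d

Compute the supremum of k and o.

k

Common upper bounds of {k, o}: k, q, s, v, z.
The least among these is k.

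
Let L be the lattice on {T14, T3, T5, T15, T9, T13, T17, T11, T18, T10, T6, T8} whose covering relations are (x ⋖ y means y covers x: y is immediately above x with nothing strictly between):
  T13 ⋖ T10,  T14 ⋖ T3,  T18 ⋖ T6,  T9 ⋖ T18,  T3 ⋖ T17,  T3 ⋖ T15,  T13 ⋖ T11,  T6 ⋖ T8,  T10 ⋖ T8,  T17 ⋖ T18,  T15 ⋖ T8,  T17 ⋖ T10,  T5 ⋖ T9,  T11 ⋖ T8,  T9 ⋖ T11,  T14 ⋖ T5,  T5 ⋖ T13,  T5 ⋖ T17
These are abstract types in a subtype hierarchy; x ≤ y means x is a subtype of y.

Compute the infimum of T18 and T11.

Common lower bounds of {T18, T11}: T14, T5, T9.
The greatest among these is T9.

T9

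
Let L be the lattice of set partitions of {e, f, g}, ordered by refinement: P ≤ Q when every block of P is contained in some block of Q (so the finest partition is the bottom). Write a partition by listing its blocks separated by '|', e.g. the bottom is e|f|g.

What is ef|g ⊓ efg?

The meet (common refinement) of ef|g and efg intersects blocks pairwise, giving ef|g.

ef|g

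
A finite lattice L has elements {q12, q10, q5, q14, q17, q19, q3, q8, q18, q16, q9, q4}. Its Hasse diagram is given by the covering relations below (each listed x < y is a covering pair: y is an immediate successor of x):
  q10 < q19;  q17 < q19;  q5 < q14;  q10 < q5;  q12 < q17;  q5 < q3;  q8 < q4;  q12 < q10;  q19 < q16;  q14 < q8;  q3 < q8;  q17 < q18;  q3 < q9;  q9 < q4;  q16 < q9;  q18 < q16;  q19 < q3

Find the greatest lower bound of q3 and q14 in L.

q5

Common lower bounds of {q3, q14}: q10, q12, q5.
The greatest among these is q5.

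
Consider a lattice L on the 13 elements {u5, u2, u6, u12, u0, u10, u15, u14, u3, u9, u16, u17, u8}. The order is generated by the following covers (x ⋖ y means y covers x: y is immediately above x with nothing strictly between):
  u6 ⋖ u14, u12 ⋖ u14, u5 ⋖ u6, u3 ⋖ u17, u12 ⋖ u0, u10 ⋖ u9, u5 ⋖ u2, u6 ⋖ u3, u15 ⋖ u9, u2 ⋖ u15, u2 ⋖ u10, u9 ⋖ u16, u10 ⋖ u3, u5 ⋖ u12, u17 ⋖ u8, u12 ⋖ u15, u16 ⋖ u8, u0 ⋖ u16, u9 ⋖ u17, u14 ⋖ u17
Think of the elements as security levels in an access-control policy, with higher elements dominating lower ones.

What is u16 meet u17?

u9

Common lower bounds of {u16, u17}: u10, u12, u15, u2, u5, u9.
The greatest among these is u9.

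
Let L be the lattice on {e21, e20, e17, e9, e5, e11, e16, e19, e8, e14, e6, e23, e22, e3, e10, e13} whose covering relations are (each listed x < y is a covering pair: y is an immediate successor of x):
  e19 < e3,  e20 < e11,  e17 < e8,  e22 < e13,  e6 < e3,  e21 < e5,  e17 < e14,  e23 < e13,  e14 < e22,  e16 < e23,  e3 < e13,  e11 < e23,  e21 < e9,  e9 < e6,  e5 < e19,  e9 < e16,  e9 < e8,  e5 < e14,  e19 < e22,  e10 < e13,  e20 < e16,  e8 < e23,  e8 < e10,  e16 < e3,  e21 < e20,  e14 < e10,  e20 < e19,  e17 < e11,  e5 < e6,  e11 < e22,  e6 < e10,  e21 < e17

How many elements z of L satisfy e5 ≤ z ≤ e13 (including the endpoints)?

The interval [e5, e13] = {e10, e13, e14, e19, e22, e3, e5, e6}, which has 8 elements.

8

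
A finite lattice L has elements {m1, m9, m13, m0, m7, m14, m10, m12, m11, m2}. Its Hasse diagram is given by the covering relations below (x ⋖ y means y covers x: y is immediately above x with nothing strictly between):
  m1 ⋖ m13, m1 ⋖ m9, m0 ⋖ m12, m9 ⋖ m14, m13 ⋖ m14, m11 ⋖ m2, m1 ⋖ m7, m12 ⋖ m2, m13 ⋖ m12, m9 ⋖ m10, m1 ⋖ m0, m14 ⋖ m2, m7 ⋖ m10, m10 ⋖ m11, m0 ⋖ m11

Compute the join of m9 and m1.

Common upper bounds of {m9, m1}: m10, m11, m14, m2, m9.
The least among these is m9.

m9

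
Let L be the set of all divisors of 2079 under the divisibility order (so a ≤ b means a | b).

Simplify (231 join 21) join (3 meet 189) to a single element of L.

231 ∨ 21 = 231
3 ∧ 189 = 3
231 ∨ 3 = 231

231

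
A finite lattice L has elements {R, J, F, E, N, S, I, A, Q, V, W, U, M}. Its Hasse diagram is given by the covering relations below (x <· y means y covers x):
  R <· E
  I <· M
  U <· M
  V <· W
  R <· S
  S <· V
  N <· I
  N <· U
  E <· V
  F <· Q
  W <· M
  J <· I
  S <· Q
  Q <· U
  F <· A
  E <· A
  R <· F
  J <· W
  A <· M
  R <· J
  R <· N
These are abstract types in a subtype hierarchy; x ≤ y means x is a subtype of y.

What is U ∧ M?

U

Common lower bounds of {U, M}: F, N, Q, R, S, U.
The greatest among these is U.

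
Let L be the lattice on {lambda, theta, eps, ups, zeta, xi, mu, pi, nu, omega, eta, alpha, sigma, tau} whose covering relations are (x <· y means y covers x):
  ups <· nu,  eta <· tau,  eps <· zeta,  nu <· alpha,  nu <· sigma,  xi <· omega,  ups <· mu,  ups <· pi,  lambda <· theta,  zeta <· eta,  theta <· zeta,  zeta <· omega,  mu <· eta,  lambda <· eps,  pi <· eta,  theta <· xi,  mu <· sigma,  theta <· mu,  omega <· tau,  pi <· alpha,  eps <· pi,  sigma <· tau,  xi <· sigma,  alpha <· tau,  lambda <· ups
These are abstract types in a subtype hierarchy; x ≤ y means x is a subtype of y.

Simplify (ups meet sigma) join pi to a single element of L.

pi

ups ∧ sigma = ups
ups ∨ pi = pi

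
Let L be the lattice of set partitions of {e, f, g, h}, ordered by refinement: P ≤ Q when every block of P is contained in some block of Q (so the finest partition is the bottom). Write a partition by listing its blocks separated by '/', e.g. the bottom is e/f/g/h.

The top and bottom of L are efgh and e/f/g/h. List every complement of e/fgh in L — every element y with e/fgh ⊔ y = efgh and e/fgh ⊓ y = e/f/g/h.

ef/g/h, eg/f/h, eh/f/g

Need y with e/fgh ∨ y = efgh and e/fgh ∧ y = e/f/g/h.
Checking each element gives: ef/g/h, eg/f/h, eh/f/g.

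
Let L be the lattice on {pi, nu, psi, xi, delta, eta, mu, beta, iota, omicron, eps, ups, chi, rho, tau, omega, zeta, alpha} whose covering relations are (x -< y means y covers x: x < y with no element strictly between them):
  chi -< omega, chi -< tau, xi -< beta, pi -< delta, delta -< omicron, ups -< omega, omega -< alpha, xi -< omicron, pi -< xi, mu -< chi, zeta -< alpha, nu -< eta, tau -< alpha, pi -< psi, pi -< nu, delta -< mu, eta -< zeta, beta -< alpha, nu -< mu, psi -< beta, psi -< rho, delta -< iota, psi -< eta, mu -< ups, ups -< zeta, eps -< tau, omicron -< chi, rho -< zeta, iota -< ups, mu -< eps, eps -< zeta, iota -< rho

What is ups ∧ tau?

mu

Common lower bounds of {ups, tau}: delta, mu, nu, pi.
The greatest among these is mu.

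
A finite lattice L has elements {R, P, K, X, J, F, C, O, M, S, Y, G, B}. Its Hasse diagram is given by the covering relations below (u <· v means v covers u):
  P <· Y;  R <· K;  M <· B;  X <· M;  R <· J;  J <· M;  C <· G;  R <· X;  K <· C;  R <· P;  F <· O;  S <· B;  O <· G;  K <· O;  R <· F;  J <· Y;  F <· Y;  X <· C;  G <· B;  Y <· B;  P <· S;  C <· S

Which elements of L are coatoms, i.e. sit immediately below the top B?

The coatoms are exactly the elements covered by B: G, M, S, Y.

G, M, S, Y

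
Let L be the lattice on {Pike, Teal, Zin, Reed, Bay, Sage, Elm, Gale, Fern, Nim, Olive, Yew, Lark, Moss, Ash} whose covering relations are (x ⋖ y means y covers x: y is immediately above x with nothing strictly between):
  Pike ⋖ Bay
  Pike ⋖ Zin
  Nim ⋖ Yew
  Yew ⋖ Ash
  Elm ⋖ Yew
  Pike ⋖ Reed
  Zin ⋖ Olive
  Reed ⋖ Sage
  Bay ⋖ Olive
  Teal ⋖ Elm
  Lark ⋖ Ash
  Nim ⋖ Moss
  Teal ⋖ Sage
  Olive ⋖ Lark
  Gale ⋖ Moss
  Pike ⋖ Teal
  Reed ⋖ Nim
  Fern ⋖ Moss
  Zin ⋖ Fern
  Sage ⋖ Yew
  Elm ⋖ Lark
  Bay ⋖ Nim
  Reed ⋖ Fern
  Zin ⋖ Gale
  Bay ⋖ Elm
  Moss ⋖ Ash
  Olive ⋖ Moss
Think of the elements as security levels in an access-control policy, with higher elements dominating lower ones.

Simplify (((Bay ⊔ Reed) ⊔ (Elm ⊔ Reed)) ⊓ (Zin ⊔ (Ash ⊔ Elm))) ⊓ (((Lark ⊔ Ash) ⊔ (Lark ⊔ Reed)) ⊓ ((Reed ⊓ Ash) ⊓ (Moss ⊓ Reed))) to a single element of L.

Reed

Bay ∨ Reed = Nim
Elm ∨ Reed = Yew
Nim ∨ Yew = Yew
Ash ∨ Elm = Ash
Zin ∨ Ash = Ash
Yew ∧ Ash = Yew
Lark ∨ Ash = Ash
Lark ∨ Reed = Ash
Ash ∨ Ash = Ash
Reed ∧ Ash = Reed
Moss ∧ Reed = Reed
Reed ∧ Reed = Reed
Ash ∧ Reed = Reed
Yew ∧ Reed = Reed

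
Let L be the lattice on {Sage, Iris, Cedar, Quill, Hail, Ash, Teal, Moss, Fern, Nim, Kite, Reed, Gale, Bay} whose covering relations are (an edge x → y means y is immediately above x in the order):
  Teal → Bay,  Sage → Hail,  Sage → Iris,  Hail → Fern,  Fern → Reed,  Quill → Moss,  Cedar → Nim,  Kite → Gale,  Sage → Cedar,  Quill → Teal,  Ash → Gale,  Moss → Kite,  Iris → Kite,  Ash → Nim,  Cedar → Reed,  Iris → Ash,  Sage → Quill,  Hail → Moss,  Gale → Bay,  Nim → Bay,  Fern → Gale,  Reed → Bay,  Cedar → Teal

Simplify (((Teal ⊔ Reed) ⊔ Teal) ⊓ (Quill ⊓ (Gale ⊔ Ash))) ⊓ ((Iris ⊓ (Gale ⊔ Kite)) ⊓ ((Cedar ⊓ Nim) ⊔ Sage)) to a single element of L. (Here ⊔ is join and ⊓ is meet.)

Teal ∨ Reed = Bay
Bay ∨ Teal = Bay
Gale ∨ Ash = Gale
Quill ∧ Gale = Quill
Bay ∧ Quill = Quill
Gale ∨ Kite = Gale
Iris ∧ Gale = Iris
Cedar ∧ Nim = Cedar
Cedar ∨ Sage = Cedar
Iris ∧ Cedar = Sage
Quill ∧ Sage = Sage

Sage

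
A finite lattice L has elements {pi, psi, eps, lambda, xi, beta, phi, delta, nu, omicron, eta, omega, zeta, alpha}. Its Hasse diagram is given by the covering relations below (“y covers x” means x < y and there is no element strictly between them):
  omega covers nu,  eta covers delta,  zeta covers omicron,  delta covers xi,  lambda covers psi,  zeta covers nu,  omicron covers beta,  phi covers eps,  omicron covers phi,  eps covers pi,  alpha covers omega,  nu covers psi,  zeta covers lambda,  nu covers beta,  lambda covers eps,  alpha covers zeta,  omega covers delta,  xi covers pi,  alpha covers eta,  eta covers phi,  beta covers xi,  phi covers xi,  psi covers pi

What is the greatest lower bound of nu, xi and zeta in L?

xi

Common lower bounds of {nu, xi, zeta}: pi, xi.
The greatest among these is xi.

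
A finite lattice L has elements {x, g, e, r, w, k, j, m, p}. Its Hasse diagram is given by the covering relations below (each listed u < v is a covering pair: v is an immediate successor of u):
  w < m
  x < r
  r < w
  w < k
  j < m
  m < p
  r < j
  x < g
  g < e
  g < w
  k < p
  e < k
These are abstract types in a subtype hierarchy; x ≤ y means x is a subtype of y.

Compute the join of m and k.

p

Common upper bounds of {m, k}: p.
The least among these is p.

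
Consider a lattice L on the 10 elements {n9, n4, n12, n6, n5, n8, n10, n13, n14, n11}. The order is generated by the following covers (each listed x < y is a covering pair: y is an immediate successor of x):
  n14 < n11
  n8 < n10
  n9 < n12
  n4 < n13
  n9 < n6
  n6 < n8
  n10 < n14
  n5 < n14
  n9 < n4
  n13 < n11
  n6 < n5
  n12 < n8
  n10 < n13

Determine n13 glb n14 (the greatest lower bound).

n10

Common lower bounds of {n13, n14}: n10, n12, n6, n8, n9.
The greatest among these is n10.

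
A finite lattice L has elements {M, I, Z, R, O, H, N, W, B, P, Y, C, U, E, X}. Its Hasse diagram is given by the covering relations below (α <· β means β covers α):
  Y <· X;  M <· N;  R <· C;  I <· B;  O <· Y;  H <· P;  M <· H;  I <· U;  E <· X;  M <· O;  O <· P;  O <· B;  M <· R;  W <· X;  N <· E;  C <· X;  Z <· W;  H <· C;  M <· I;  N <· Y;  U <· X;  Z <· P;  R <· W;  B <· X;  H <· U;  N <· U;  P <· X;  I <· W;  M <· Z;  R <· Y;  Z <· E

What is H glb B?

Common lower bounds of {H, B}: M.
The greatest among these is M.

M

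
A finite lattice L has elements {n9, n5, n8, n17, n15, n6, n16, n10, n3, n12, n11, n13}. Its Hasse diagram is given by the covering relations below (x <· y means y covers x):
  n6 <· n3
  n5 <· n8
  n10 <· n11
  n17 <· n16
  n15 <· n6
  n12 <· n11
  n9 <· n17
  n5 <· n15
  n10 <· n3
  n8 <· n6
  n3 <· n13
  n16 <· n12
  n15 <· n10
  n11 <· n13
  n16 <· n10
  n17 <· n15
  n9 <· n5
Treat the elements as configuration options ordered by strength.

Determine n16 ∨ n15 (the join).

n10

Common upper bounds of {n16, n15}: n10, n11, n13, n3.
The least among these is n10.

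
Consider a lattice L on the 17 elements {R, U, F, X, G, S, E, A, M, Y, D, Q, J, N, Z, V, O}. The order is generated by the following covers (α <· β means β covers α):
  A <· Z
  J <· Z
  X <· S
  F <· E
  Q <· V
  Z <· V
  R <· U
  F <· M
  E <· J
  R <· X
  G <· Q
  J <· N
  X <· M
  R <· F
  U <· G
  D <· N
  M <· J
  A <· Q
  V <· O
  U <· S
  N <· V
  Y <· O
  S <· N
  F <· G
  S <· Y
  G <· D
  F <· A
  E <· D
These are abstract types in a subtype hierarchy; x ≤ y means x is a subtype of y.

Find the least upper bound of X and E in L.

Common upper bounds of {X, E}: J, N, O, V, Z.
The least among these is J.

J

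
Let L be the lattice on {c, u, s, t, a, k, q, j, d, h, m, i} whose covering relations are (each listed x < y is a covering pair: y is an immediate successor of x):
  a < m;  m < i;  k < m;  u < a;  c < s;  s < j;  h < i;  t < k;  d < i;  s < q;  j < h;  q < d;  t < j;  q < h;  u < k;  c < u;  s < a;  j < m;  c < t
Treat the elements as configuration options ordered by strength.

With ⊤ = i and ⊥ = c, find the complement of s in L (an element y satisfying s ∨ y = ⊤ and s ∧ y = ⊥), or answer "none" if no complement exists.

none

For every candidate y, either s ∨ y ≠ i or s ∧ y ≠ c; no complement exists.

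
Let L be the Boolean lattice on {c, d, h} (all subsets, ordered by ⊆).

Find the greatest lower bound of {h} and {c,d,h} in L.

Common lower bounds of {{h}, {c,d,h}}: {h}, ∅.
The greatest among these is {h}.

{h}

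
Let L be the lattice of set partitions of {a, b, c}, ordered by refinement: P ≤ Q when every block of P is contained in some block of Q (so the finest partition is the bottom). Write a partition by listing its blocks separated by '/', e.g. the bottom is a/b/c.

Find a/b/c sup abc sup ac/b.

abc

The join of a/b/c, abc, ac/b merges any blocks that overlap across the partitions, giving abc.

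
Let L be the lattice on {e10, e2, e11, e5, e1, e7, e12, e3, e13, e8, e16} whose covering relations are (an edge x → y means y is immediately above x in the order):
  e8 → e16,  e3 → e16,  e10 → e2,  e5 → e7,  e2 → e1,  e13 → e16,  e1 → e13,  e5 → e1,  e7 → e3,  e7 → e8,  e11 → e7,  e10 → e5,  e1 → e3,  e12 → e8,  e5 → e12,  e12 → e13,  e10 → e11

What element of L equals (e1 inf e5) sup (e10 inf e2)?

e5

e1 ∧ e5 = e5
e10 ∧ e2 = e10
e5 ∨ e10 = e5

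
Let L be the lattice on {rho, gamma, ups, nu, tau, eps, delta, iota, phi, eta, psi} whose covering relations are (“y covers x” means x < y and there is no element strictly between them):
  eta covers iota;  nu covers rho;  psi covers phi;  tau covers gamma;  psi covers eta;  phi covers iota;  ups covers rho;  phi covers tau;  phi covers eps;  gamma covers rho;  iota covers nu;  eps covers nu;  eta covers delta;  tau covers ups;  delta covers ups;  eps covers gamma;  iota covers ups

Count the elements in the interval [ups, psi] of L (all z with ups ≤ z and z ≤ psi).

The interval [ups, psi] = {delta, eta, iota, phi, psi, tau, ups}, which has 7 elements.

7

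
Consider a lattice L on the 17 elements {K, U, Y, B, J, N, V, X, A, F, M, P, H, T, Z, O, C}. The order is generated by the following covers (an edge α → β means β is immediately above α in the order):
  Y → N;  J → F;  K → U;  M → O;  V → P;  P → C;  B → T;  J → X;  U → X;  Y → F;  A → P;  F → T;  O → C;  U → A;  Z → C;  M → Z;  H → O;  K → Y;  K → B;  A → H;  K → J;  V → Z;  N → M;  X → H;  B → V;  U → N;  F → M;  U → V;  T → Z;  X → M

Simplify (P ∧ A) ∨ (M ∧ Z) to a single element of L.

O

P ∧ A = A
M ∧ Z = M
A ∨ M = O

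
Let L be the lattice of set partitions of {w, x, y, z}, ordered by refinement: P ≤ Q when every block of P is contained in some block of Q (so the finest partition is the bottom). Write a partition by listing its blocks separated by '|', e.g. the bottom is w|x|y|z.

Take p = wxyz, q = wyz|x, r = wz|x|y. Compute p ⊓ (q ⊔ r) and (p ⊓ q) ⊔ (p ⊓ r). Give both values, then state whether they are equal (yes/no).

q ⊔ r = wyz|x, so p ⊓ (q ⊔ r) = wxyz ⊓ wyz|x = wyz|x.
p ⊓ q = wyz|x and p ⊓ r = wz|x|y, so (p ⊓ q) ⊔ (p ⊓ r) = wyz|x ⊔ wz|x|y = wyz|x.
Equal: yes.

wyz|x; wyz|x; yes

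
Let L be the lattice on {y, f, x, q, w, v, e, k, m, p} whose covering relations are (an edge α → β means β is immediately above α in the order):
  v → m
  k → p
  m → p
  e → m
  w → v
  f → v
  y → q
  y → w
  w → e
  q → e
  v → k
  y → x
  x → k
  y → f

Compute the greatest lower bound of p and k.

k

Common lower bounds of {p, k}: f, k, v, w, x, y.
The greatest among these is k.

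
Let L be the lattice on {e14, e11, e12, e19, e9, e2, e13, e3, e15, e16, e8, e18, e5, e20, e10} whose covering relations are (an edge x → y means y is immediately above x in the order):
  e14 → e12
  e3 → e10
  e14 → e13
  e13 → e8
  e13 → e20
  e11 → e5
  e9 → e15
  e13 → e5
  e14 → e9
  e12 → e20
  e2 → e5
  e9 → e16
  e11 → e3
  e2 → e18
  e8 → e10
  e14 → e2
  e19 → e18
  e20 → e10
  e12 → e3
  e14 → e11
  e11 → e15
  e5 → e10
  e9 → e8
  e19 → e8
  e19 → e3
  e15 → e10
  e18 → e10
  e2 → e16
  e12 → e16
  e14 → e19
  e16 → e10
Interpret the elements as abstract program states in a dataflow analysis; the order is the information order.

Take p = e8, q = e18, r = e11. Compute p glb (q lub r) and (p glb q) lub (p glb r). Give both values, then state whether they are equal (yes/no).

q lub r = e10, so p glb (q lub r) = e8 glb e10 = e8.
p glb q = e19 and p glb r = e14, so (p glb q) lub (p glb r) = e19 lub e14 = e19.
Equal: no.

e8; e19; no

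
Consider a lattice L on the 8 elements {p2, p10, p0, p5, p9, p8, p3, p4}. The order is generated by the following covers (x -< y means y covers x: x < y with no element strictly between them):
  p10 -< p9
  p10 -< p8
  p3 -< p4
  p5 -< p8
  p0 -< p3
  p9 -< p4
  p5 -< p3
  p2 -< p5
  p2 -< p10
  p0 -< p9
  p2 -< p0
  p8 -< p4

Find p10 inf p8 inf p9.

Common lower bounds of {p10, p8, p9}: p10, p2.
The greatest among these is p10.

p10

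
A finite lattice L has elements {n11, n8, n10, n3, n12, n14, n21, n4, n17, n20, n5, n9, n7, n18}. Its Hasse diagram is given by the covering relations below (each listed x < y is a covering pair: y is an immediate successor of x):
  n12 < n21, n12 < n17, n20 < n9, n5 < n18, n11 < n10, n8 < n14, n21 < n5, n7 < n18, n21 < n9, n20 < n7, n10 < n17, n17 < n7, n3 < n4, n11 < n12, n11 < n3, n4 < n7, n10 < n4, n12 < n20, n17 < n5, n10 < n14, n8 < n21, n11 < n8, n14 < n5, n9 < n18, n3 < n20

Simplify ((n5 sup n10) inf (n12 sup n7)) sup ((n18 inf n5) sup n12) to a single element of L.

n5 ∨ n10 = n5
n12 ∨ n7 = n7
n5 ∧ n7 = n17
n18 ∧ n5 = n5
n5 ∨ n12 = n5
n17 ∨ n5 = n5

n5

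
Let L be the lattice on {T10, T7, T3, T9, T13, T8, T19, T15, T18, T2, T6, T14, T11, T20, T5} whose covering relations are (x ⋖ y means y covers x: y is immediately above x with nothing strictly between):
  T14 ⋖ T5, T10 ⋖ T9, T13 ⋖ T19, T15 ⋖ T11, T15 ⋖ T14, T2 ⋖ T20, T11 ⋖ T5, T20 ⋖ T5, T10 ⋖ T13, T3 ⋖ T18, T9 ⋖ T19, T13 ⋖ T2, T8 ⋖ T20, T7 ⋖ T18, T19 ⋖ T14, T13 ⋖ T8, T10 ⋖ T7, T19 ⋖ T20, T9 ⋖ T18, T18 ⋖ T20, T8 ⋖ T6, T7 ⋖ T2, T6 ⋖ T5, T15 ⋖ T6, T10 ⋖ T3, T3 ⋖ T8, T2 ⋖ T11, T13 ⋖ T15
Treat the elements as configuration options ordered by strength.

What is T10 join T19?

T19

Common upper bounds of {T10, T19}: T14, T19, T20, T5.
The least among these is T19.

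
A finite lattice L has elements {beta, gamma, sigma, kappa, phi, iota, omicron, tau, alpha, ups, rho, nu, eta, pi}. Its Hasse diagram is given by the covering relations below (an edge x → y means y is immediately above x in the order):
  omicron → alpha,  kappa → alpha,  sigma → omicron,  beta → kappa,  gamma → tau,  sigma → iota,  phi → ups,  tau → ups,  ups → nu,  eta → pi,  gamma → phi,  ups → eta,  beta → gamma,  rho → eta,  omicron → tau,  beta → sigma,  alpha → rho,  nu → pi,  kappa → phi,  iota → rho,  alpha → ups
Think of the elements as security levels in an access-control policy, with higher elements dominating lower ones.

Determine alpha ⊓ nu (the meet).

alpha

Common lower bounds of {alpha, nu}: alpha, beta, kappa, omicron, sigma.
The greatest among these is alpha.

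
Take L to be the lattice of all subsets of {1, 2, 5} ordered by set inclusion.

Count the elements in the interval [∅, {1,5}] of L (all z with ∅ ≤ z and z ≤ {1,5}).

The interval [∅, {1,5}] = {{1,5}, {1}, {5}, ∅}, which has 4 elements.

4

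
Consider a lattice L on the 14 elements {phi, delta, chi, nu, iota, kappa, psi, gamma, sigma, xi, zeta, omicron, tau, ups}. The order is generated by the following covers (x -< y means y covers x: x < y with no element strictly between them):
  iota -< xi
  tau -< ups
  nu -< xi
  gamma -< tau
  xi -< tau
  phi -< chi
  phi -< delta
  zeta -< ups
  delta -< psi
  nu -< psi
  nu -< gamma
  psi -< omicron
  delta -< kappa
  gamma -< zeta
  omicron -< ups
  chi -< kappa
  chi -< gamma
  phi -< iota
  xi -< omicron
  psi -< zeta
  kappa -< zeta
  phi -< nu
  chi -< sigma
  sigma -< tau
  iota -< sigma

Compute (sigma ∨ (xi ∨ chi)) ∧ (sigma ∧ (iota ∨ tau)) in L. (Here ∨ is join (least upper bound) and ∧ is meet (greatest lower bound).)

sigma

xi ∨ chi = tau
sigma ∨ tau = tau
iota ∨ tau = tau
sigma ∧ tau = sigma
tau ∧ sigma = sigma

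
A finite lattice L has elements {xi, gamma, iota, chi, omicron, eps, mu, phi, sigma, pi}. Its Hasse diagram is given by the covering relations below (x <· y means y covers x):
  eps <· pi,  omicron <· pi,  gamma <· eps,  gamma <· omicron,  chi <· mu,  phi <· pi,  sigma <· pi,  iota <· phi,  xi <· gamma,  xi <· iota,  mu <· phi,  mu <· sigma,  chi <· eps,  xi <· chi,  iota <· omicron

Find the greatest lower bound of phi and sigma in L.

Common lower bounds of {phi, sigma}: chi, mu, xi.
The greatest among these is mu.

mu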